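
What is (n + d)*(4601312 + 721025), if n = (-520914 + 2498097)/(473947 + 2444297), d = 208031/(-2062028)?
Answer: 769503813790845905/250729201618 ≈ 3.0691e+6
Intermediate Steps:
d = -208031/2062028 (d = 208031*(-1/2062028) = -208031/2062028 ≈ -0.10089)
n = 659061/972748 (n = 1977183/2918244 = 1977183*(1/2918244) = 659061/972748 ≈ 0.67752)
(n + d)*(4601312 + 721025) = (659061/972748 - 208031/2062028)*(4601312 + 721025) = (144580062065/250729201618)*5322337 = 769503813790845905/250729201618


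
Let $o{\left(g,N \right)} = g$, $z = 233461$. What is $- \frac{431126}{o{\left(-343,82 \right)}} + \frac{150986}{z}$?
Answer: $\frac{100702895284}{80077123} \approx 1257.6$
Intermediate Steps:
$- \frac{431126}{o{\left(-343,82 \right)}} + \frac{150986}{z} = - \frac{431126}{-343} + \frac{150986}{233461} = \left(-431126\right) \left(- \frac{1}{343}\right) + 150986 \cdot \frac{1}{233461} = \frac{431126}{343} + \frac{150986}{233461} = \frac{100702895284}{80077123}$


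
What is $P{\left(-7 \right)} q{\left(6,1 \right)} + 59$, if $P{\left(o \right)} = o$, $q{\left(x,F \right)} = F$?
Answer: $52$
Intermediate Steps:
$P{\left(-7 \right)} q{\left(6,1 \right)} + 59 = \left(-7\right) 1 + 59 = -7 + 59 = 52$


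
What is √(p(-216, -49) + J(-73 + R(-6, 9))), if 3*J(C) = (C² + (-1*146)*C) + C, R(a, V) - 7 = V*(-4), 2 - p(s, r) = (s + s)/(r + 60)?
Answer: 4*√63822/11 ≈ 91.865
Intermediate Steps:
p(s, r) = 2 - 2*s/(60 + r) (p(s, r) = 2 - (s + s)/(r + 60) = 2 - 2*s/(60 + r))
R(a, V) = 7 - 4*V (R(a, V) = 7 + V*(-4) = 7 - 4*V)
J(C) = -145*C/3 + C²/3 (J(C) = ((C² + (-1*146)*C) + C)/3 = ((C² - 146*C) + C)/3 = (C² - 145*C)/3 = -145*C/3 + C²/3)
√(p(-216, -49) + J(-73 + R(-6, 9))) = √(2*(60 - 49 - 1*(-216))/(60 - 49) + (-73 + (7 - 4*9))*(-145 + (-73 + (7 - 4*9)))/3) = √(2*(60 - 49 + 216)/11 + (-73 + (7 - 36))*(-145 + (-73 + (7 - 36)))/3) = √(2*(1/11)*227 + (-73 - 29)*(-145 + (-73 - 29))/3) = √(454/11 + (⅓)*(-102)*(-145 - 102)) = √(454/11 + (⅓)*(-102)*(-247)) = √(454/11 + 8398) = √(92832/11) = 4*√63822/11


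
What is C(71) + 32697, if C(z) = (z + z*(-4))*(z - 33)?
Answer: 24603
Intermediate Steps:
C(z) = -3*z*(-33 + z) (C(z) = (z - 4*z)*(-33 + z) = (-3*z)*(-33 + z) = -3*z*(-33 + z))
C(71) + 32697 = 3*71*(33 - 1*71) + 32697 = 3*71*(33 - 71) + 32697 = 3*71*(-38) + 32697 = -8094 + 32697 = 24603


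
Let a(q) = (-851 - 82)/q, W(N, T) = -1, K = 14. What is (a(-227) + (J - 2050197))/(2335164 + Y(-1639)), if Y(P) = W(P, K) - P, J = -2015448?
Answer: -153816747/88409009 ≈ -1.7398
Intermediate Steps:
a(q) = -933/q
Y(P) = -1 - P
(a(-227) + (J - 2050197))/(2335164 + Y(-1639)) = (-933/(-227) + (-2015448 - 2050197))/(2335164 + (-1 - 1*(-1639))) = (-933*(-1/227) - 4065645)/(2335164 + (-1 + 1639)) = (933/227 - 4065645)/(2335164 + 1638) = -922900482/227/2336802 = -922900482/227*1/2336802 = -153816747/88409009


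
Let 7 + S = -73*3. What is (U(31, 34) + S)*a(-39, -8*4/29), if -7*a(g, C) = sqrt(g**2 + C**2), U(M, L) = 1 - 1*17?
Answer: 242*sqrt(1280185)/203 ≈ 1348.8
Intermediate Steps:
U(M, L) = -16 (U(M, L) = 1 - 17 = -16)
S = -226 (S = -7 - 73*3 = -7 - 219 = -226)
a(g, C) = -sqrt(C**2 + g**2)/7 (a(g, C) = -sqrt(g**2 + C**2)/7 = -sqrt(C**2 + g**2)/7)
(U(31, 34) + S)*a(-39, -8*4/29) = (-16 - 226)*(-sqrt((-8*4/29)**2 + (-39)**2)/7) = -(-242)*sqrt((-32*1/29)**2 + 1521)/7 = -(-242)*sqrt((-32/29)**2 + 1521)/7 = -(-242)*sqrt(1024/841 + 1521)/7 = -(-242)*sqrt(1280185/841)/7 = -(-242)*sqrt(1280185)/29/7 = -(-242)*sqrt(1280185)/203 = 242*sqrt(1280185)/203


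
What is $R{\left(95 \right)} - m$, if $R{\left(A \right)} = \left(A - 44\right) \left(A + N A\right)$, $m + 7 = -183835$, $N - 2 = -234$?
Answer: $-935353$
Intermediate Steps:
$N = -232$ ($N = 2 - 234 = -232$)
$m = -183842$ ($m = -7 - 183835 = -183842$)
$R{\left(A \right)} = - 231 A \left(-44 + A\right)$ ($R{\left(A \right)} = \left(A - 44\right) \left(A - 232 A\right) = \left(-44 + A\right) \left(- 231 A\right) = - 231 A \left(-44 + A\right)$)
$R{\left(95 \right)} - m = 231 \cdot 95 \left(44 - 95\right) - -183842 = 231 \cdot 95 \left(44 - 95\right) + 183842 = 231 \cdot 95 \left(-51\right) + 183842 = -1119195 + 183842 = -935353$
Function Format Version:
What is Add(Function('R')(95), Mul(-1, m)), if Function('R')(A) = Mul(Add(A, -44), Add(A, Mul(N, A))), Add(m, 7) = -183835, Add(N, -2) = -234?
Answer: -935353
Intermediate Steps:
N = -232 (N = Add(2, -234) = -232)
m = -183842 (m = Add(-7, -183835) = -183842)
Function('R')(A) = Mul(-231, A, Add(-44, A)) (Function('R')(A) = Mul(Add(A, -44), Add(A, Mul(-232, A))) = Mul(Add(-44, A), Mul(-231, A)) = Mul(-231, A, Add(-44, A)))
Add(Function('R')(95), Mul(-1, m)) = Add(Mul(231, 95, Add(44, Mul(-1, 95))), Mul(-1, -183842)) = Add(Mul(231, 95, Add(44, -95)), 183842) = Add(Mul(231, 95, -51), 183842) = Add(-1119195, 183842) = -935353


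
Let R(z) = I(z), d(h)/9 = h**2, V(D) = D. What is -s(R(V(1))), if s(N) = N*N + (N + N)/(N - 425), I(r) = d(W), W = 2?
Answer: -504072/389 ≈ -1295.8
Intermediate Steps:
d(h) = 9*h**2
I(r) = 36 (I(r) = 9*2**2 = 9*4 = 36)
R(z) = 36
s(N) = N**2 + 2*N/(-425 + N) (s(N) = N**2 + (2*N)/(-425 + N) = N**2 + 2*N/(-425 + N))
-s(R(V(1))) = -36*(2 + 36**2 - 425*36)/(-425 + 36) = -36*(2 + 1296 - 15300)/(-389) = -36*(-1)*(-14002)/389 = -1*504072/389 = -504072/389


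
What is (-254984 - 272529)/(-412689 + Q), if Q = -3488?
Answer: 527513/416177 ≈ 1.2675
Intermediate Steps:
(-254984 - 272529)/(-412689 + Q) = (-254984 - 272529)/(-412689 - 3488) = -527513/(-416177) = -527513*(-1/416177) = 527513/416177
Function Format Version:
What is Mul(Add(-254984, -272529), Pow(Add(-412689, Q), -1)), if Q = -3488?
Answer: Rational(527513, 416177) ≈ 1.2675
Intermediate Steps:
Mul(Add(-254984, -272529), Pow(Add(-412689, Q), -1)) = Mul(Add(-254984, -272529), Pow(Add(-412689, -3488), -1)) = Mul(-527513, Pow(-416177, -1)) = Mul(-527513, Rational(-1, 416177)) = Rational(527513, 416177)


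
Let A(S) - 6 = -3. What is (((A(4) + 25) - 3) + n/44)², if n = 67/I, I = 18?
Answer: 394697689/627264 ≈ 629.24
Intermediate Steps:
A(S) = 3 (A(S) = 6 - 3 = 3)
n = 67/18 ≈ 3.7222
(((A(4) + 25) - 3) + n/44)² = (((3 + 25) - 3) + (67/18)/44)² = ((28 - 3) + (67/18)*(1/44))² = (25 + 67/792)² = (19867/792)² = 394697689/627264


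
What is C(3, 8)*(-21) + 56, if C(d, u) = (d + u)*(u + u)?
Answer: -3640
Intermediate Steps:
C(d, u) = 2*u*(d + u) (C(d, u) = (d + u)*(2*u) = 2*u*(d + u))
C(3, 8)*(-21) + 56 = (2*8*(3 + 8))*(-21) + 56 = (2*8*11)*(-21) + 56 = 176*(-21) + 56 = -3696 + 56 = -3640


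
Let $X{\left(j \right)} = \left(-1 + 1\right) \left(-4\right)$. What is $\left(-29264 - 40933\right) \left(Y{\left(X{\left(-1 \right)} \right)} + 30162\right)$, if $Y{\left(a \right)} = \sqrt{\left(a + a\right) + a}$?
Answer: $-2117281914$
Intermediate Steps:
$X{\left(j \right)} = 0$ ($X{\left(j \right)} = 0 \left(-4\right) = 0$)
$Y{\left(a \right)} = \sqrt{3} \sqrt{a}$ ($Y{\left(a \right)} = \sqrt{2 a + a} = \sqrt{3 a} = \sqrt{3} \sqrt{a}$)
$\left(-29264 - 40933\right) \left(Y{\left(X{\left(-1 \right)} \right)} + 30162\right) = \left(-29264 - 40933\right) \left(\sqrt{3} \sqrt{0} + 30162\right) = \left(-29264 - 40933\right) \left(\sqrt{3} \cdot 0 + 30162\right) = \left(-29264 - 40933\right) \left(0 + 30162\right) = \left(-70197\right) 30162 = -2117281914$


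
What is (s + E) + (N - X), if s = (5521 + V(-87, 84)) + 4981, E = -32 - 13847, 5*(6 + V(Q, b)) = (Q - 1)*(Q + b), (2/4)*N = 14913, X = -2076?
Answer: 142859/5 ≈ 28572.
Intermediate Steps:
N = 29826 (N = 2*14913 = 29826)
V(Q, b) = -6 + (-1 + Q)*(Q + b)/5 (V(Q, b) = -6 + ((Q - 1)*(Q + b))/5 = -6 + ((-1 + Q)*(Q + b))/5 = -6 + (-1 + Q)*(Q + b)/5)
E = -13879
s = 52744/5 (s = (5521 + (-6 - 1/5*(-87) - 1/5*84 + (1/5)*(-87)**2 + (1/5)*(-87)*84)) + 4981 = (5521 + (-6 + 87/5 - 84/5 + (1/5)*7569 - 7308/5)) + 4981 = (5521 + (-6 + 87/5 - 84/5 + 7569/5 - 7308/5)) + 4981 = (5521 + 234/5) + 4981 = 27839/5 + 4981 = 52744/5 ≈ 10549.)
(s + E) + (N - X) = (52744/5 - 13879) + (29826 - 1*(-2076)) = -16651/5 + (29826 + 2076) = -16651/5 + 31902 = 142859/5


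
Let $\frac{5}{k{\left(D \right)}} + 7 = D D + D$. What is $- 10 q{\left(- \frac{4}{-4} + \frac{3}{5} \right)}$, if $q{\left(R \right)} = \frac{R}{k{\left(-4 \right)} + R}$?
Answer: $- \frac{80}{13} \approx -6.1538$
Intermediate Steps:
$k{\left(D \right)} = \frac{5}{-7 + D + D^{2}}$ ($k{\left(D \right)} = \frac{5}{-7 + \left(D D + D\right)} = \frac{5}{-7 + \left(D^{2} + D\right)} = \frac{5}{-7 + \left(D + D^{2}\right)} = \frac{5}{-7 + D + D^{2}}$)
$q{\left(R \right)} = \frac{R}{1 + R}$ ($q{\left(R \right)} = \frac{R}{\frac{5}{-7 - 4 + \left(-4\right)^{2}} + R} = \frac{R}{\frac{5}{-7 - 4 + 16} + R} = \frac{R}{\frac{5}{5} + R} = \frac{R}{5 \cdot \frac{1}{5} + R} = \frac{R}{1 + R}$)
$- 10 q{\left(- \frac{4}{-4} + \frac{3}{5} \right)} = - 10 \frac{- \frac{4}{-4} + \frac{3}{5}}{1 + \left(- \frac{4}{-4} + \frac{3}{5}\right)} = - 10 \frac{\left(-4\right) \left(- \frac{1}{4}\right) + 3 \cdot \frac{1}{5}}{1 + \left(\left(-4\right) \left(- \frac{1}{4}\right) + 3 \cdot \frac{1}{5}\right)} = - 10 \frac{1 + \frac{3}{5}}{1 + \left(1 + \frac{3}{5}\right)} = - 10 \frac{8}{5 \left(1 + \frac{8}{5}\right)} = - 10 \frac{8}{5 \cdot \frac{13}{5}} = - 10 \cdot \frac{8}{5} \cdot \frac{5}{13} = \left(-10\right) \frac{8}{13} = - \frac{80}{13}$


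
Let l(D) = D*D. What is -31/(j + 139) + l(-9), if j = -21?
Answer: 9527/118 ≈ 80.737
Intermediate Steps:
l(D) = D²
-31/(j + 139) + l(-9) = -31/(-21 + 139) + (-9)² = -31/118 + 81 = 9527/118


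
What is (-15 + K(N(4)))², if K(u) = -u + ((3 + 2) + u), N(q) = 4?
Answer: 100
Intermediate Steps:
K(u) = 5 (K(u) = -u + (5 + u) = 5)
(-15 + K(N(4)))² = (-15 + 5)² = (-10)² = 100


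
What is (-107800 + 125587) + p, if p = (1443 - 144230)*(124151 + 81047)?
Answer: -29299589039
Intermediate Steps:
p = -29299606826 (p = -142787*205198 = -29299606826)
(-107800 + 125587) + p = (-107800 + 125587) - 29299606826 = 17787 - 29299606826 = -29299589039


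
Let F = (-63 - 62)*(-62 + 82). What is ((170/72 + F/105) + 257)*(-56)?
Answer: -118718/9 ≈ -13191.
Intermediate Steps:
F = -2500 (F = -125*20 = -2500)
((170/72 + F/105) + 257)*(-56) = ((170/72 - 2500/105) + 257)*(-56) = ((170*(1/72) - 2500*1/105) + 257)*(-56) = ((85/36 - 500/21) + 257)*(-56) = (-5405/252 + 257)*(-56) = (59359/252)*(-56) = -118718/9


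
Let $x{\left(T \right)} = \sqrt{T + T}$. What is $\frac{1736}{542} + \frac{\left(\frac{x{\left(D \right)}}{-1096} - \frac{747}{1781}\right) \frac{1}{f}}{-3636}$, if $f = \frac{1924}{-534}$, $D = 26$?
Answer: $\frac{600808046753}{187581345848} - \frac{89 \sqrt{13}}{638937312} \approx 3.2029$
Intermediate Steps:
$x{\left(T \right)} = \sqrt{2} \sqrt{T}$ ($x{\left(T \right)} = \sqrt{2 T} = \sqrt{2} \sqrt{T}$)
$f = - \frac{962}{267}$ ($f = 1924 \left(- \frac{1}{534}\right) = - \frac{962}{267} \approx -3.603$)
$\frac{1736}{542} + \frac{\left(\frac{x{\left(D \right)}}{-1096} - \frac{747}{1781}\right) \frac{1}{f}}{-3636} = \frac{1736}{542} + \frac{\left(\frac{\sqrt{2} \sqrt{26}}{-1096} - \frac{747}{1781}\right) \frac{1}{- \frac{962}{267}}}{-3636} = 1736 \cdot \frac{1}{542} + \left(2 \sqrt{13} \left(- \frac{1}{1096}\right) - \frac{747}{1781}\right) \left(- \frac{267}{962}\right) \left(- \frac{1}{3636}\right) = \frac{868}{271} + \left(- \frac{\sqrt{13}}{548} - \frac{747}{1781}\right) \left(- \frac{267}{962}\right) \left(- \frac{1}{3636}\right) = \frac{868}{271} + \left(- \frac{747}{1781} - \frac{\sqrt{13}}{548}\right) \left(- \frac{267}{962}\right) \left(- \frac{1}{3636}\right) = \frac{868}{271} + \left(\frac{199449}{1713322} + \frac{267 \sqrt{13}}{527176}\right) \left(- \frac{1}{3636}\right) = \frac{868}{271} - \left(\frac{22161}{692182088} + \frac{89 \sqrt{13}}{638937312}\right) = \frac{600808046753}{187581345848} - \frac{89 \sqrt{13}}{638937312}$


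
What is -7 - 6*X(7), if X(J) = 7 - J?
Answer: -7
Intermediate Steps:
-7 - 6*X(7) = -7 - 6*(7 - 1*7) = -7 - 6*(7 - 7) = -7 - 6*0 = -7 + 0 = -7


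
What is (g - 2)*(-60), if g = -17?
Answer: 1140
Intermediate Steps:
(g - 2)*(-60) = (-17 - 2)*(-60) = -19*(-60) = 1140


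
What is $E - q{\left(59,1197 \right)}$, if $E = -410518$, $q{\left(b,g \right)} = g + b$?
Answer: $-411774$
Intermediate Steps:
$q{\left(b,g \right)} = b + g$
$E - q{\left(59,1197 \right)} = -410518 - \left(59 + 1197\right) = -410518 - 1256 = -411774$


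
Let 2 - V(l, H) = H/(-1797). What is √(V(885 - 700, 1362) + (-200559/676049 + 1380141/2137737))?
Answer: 5*√211185312044131273329568978/41223036271747 ≈ 1.7626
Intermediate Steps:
V(l, H) = 2 + H/1797 (V(l, H) = 2 - H/(-1797) = 2 - H*(-1)/1797 = 2 - (-1)*H/1797 = 2 + H/1797)
√(V(885 - 700, 1362) + (-200559/676049 + 1380141/2137737)) = √((2 + (1/1797)*1362) + (-200559/676049 + 1380141/2137737)) = √((2 + 454/599) + (-200559*1/676049 + 1380141*(1/2137737))) = √(1652/599 + (-200559/676049 + 65721/101797)) = √(1652/599 + 24014311806/68819760053) = √(128074816379350/41223036271747) = 5*√211185312044131273329568978/41223036271747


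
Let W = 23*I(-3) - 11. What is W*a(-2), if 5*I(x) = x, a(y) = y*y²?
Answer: 992/5 ≈ 198.40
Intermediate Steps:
a(y) = y³
I(x) = x/5
W = -124/5 (W = 23*((⅕)*(-3)) - 11 = 23*(-⅗) - 11 = -69/5 - 11 = -124/5 ≈ -24.800)
W*a(-2) = -124/5*(-2)³ = -124/5*(-8) = 992/5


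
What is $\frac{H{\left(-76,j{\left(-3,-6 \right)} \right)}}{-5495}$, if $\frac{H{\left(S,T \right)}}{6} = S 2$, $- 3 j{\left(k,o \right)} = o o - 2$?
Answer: $\frac{912}{5495} \approx 0.16597$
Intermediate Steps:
$j{\left(k,o \right)} = \frac{2}{3} - \frac{o^{2}}{3}$ ($j{\left(k,o \right)} = - \frac{o o - 2}{3} = - \frac{o^{2} - 2}{3} = - \frac{-2 + o^{2}}{3} = \frac{2}{3} - \frac{o^{2}}{3}$)
$H{\left(S,T \right)} = 12 S$ ($H{\left(S,T \right)} = 6 S 2 = 6 \cdot 2 S = 12 S$)
$\frac{H{\left(-76,j{\left(-3,-6 \right)} \right)}}{-5495} = \frac{12 \left(-76\right)}{-5495} = \left(-912\right) \left(- \frac{1}{5495}\right) = \frac{912}{5495}$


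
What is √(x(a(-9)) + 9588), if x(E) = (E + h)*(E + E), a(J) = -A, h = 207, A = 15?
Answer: 2*√957 ≈ 61.871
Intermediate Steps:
a(J) = -15 (a(J) = -1*15 = -15)
x(E) = 2*E*(207 + E) (x(E) = (E + 207)*(E + E) = (207 + E)*(2*E) = 2*E*(207 + E))
√(x(a(-9)) + 9588) = √(2*(-15)*(207 - 15) + 9588) = √(2*(-15)*192 + 9588) = √(-5760 + 9588) = √3828 = 2*√957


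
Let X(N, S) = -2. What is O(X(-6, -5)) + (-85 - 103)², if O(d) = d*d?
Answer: 35348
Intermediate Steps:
O(d) = d²
O(X(-6, -5)) + (-85 - 103)² = (-2)² + (-85 - 103)² = 4 + (-188)² = 4 + 35344 = 35348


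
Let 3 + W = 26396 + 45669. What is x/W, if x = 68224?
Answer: 34112/36031 ≈ 0.94674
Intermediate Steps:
W = 72062 (W = -3 + (26396 + 45669) = -3 + 72065 = 72062)
x/W = 68224/72062 = 68224*(1/72062) = 34112/36031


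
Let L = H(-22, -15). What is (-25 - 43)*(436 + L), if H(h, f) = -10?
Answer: -28968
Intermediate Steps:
L = -10
(-25 - 43)*(436 + L) = (-25 - 43)*(436 - 10) = -68*426 = -28968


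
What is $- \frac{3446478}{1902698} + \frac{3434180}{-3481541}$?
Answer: $- \frac{69673916843}{24903462773} \approx -2.7978$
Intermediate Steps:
$- \frac{3446478}{1902698} + \frac{3434180}{-3481541} = \left(-3446478\right) \frac{1}{1902698} + 3434180 \left(- \frac{1}{3481541}\right) = - \frac{246177}{135907} - \frac{3434180}{3481541} = - \frac{69673916843}{24903462773}$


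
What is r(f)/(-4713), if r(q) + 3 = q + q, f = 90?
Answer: -59/1571 ≈ -0.037556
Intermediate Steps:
r(q) = -3 + 2*q (r(q) = -3 + (q + q) = -3 + 2*q)
r(f)/(-4713) = (-3 + 2*90)/(-4713) = (-3 + 180)*(-1/4713) = 177*(-1/4713) = -59/1571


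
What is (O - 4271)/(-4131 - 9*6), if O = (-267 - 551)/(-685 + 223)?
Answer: 986192/966735 ≈ 1.0201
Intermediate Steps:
O = 409/231 (O = -818/(-462) = -818*(-1/462) = 409/231 ≈ 1.7706)
(O - 4271)/(-4131 - 9*6) = (409/231 - 4271)/(-4131 - 9*6) = -986192/(231*(-4131 - 54)) = -986192/231/(-4185) = -986192/231*(-1/4185) = 986192/966735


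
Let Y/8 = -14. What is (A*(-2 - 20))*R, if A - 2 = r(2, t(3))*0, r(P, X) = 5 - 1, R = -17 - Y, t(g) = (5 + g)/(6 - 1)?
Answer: -4180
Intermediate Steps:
Y = -112 (Y = 8*(-14) = -112)
t(g) = 1 + g/5 (t(g) = (5 + g)/5 = (5 + g)*(1/5) = 1 + g/5)
R = 95 (R = -17 - 1*(-112) = -17 + 112 = 95)
r(P, X) = 4
A = 2 (A = 2 + 4*0 = 2 + 0 = 2)
(A*(-2 - 20))*R = (2*(-2 - 20))*95 = (2*(-22))*95 = -44*95 = -4180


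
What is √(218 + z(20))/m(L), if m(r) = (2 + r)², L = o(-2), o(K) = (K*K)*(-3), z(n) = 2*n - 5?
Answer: √253/100 ≈ 0.15906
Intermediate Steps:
z(n) = -5 + 2*n
o(K) = -3*K² (o(K) = K²*(-3) = -3*K²)
L = -12 (L = -3*(-2)² = -3*4 = -12)
√(218 + z(20))/m(L) = √(218 + (-5 + 2*20))/((2 - 12)²) = √(218 + (-5 + 40))/((-10)²) = √(218 + 35)/100 = √253*(1/100) = √253/100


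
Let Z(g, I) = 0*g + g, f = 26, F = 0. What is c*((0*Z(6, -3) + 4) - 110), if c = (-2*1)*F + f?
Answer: -2756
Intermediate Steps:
c = 26 (c = -2*1*0 + 26 = -2*0 + 26 = 0 + 26 = 26)
Z(g, I) = g (Z(g, I) = 0 + g = g)
c*((0*Z(6, -3) + 4) - 110) = 26*((0*6 + 4) - 110) = 26*((0 + 4) - 110) = 26*(4 - 110) = 26*(-106) = -2756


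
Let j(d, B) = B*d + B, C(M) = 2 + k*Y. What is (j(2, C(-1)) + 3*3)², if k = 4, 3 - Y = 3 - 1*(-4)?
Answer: 1089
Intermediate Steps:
Y = -4 (Y = 3 - (3 - 1*(-4)) = 3 - (3 + 4) = 3 - 1*7 = 3 - 7 = -4)
C(M) = -14 (C(M) = 2 + 4*(-4) = 2 - 16 = -14)
j(d, B) = B + B*d
(j(2, C(-1)) + 3*3)² = (-14*(1 + 2) + 3*3)² = (-14*3 + 9)² = (-42 + 9)² = (-33)² = 1089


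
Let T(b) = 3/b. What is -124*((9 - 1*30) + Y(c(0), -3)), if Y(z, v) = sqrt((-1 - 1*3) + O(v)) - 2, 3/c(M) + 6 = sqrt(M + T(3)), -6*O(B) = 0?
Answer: 2852 - 248*I ≈ 2852.0 - 248.0*I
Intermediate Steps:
O(B) = 0 (O(B) = -1/6*0 = 0)
c(M) = 3/(-6 + sqrt(1 + M)) (c(M) = 3/(-6 + sqrt(M + 3/3)) = 3/(-6 + sqrt(M + 3*(1/3))) = 3/(-6 + sqrt(M + 1)) = 3/(-6 + sqrt(1 + M)))
Y(z, v) = -2 + 2*I (Y(z, v) = sqrt((-1 - 1*3) + 0) - 2 = sqrt((-1 - 3) + 0) - 2 = sqrt(-4 + 0) - 2 = sqrt(-4) - 2 = 2*I - 2 = -2 + 2*I)
-124*((9 - 1*30) + Y(c(0), -3)) = -124*((9 - 1*30) + (-2 + 2*I)) = -124*((9 - 30) + (-2 + 2*I)) = -124*(-21 + (-2 + 2*I)) = -124*(-23 + 2*I) = 2852 - 248*I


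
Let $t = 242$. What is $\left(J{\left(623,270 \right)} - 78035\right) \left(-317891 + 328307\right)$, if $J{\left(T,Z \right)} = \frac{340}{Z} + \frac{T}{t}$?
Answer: $- \frac{885109392776}{1089} \approx -8.1277 \cdot 10^{8}$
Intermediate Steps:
$J{\left(T,Z \right)} = \frac{340}{Z} + \frac{T}{242}$
$\left(J{\left(623,270 \right)} - 78035\right) \left(-317891 + 328307\right) = \left(\left(\frac{340}{270} + \frac{1}{242} \cdot 623\right) - 78035\right) \left(-317891 + 328307\right) = \left(\left(340 \cdot \frac{1}{270} + \frac{623}{242}\right) - 78035\right) 10416 = \left(\left(\frac{34}{27} + \frac{623}{242}\right) - 78035\right) 10416 = \left(\frac{25049}{6534} - 78035\right) 10416 = \left(- \frac{509855641}{6534}\right) 10416 = - \frac{885109392776}{1089}$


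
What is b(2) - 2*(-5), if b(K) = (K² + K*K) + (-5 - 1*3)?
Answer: 10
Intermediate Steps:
b(K) = -8 + 2*K² (b(K) = (K² + K²) + (-5 - 3) = 2*K² - 8 = -8 + 2*K²)
b(2) - 2*(-5) = (-8 + 2*2²) - 2*(-5) = (-8 + 2*4) + 10 = (-8 + 8) + 10 = 0 + 10 = 10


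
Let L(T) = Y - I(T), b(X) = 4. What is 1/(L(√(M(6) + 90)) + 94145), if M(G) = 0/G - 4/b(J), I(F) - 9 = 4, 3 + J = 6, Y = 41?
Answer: 1/94173 ≈ 1.0619e-5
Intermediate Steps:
J = 3 (J = -3 + 6 = 3)
I(F) = 13 (I(F) = 9 + 4 = 13)
M(G) = -1 (M(G) = 0/G - 4/4 = 0 - 4*¼ = 0 - 1 = -1)
L(T) = 28 (L(T) = 41 - 1*13 = 41 - 13 = 28)
1/(L(√(M(6) + 90)) + 94145) = 1/(28 + 94145) = 1/94173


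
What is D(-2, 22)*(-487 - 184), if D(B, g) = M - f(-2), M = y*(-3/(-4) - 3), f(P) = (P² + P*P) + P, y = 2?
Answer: 14091/2 ≈ 7045.5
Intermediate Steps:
f(P) = P + 2*P² (f(P) = (P² + P²) + P = 2*P² + P = P + 2*P²)
M = -9/2 (M = 2*(-3/(-4) - 3) = 2*(-3*(-¼) - 3) = 2*(¾ - 3) = 2*(-9/4) = -9/2 ≈ -4.5000)
D(B, g) = -21/2 (D(B, g) = -9/2 - (-2)*(1 + 2*(-2)) = -9/2 - (-2)*(1 - 4) = -9/2 - (-2)*(-3) = -9/2 - 1*6 = -9/2 - 6 = -21/2)
D(-2, 22)*(-487 - 184) = -21*(-487 - 184)/2 = -21/2*(-671) = 14091/2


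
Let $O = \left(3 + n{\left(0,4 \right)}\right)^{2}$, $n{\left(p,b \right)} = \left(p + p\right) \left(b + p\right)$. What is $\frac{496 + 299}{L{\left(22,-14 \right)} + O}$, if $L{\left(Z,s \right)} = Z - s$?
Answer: $\frac{53}{3} \approx 17.667$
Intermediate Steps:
$n{\left(p,b \right)} = 2 p \left(b + p\right)$
$O = 9$ ($O = \left(3 + 2 \cdot 0 \left(4 + 0\right)\right)^{2} = \left(3 + 2 \cdot 0 \cdot 4\right)^{2} = \left(3 + 0\right)^{2} = 3^{2} = 9$)
$\frac{496 + 299}{L{\left(22,-14 \right)} + O} = \frac{496 + 299}{\left(22 - -14\right) + 9} = \frac{795}{\left(22 + 14\right) + 9} = \frac{795}{36 + 9} = \frac{795}{45} = 795 \cdot \frac{1}{45} = \frac{53}{3}$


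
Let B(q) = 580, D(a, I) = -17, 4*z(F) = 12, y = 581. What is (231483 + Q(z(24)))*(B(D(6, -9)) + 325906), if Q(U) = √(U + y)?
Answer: 75575958738 + 652972*√146 ≈ 7.5584e+10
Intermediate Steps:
z(F) = 3 (z(F) = (¼)*12 = 3)
Q(U) = √(581 + U) (Q(U) = √(U + 581) = √(581 + U))
(231483 + Q(z(24)))*(B(D(6, -9)) + 325906) = (231483 + √(581 + 3))*(580 + 325906) = (231483 + √584)*326486 = (231483 + 2*√146)*326486 = 75575958738 + 652972*√146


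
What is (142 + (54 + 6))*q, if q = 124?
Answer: 25048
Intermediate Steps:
(142 + (54 + 6))*q = (142 + (54 + 6))*124 = (142 + 60)*124 = 202*124 = 25048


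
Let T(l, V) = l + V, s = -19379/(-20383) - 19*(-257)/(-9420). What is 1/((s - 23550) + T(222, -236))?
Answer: -192007860/4524390193049 ≈ -4.2438e-5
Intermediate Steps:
s = 83019991/192007860 (s = -19379*(-1/20383) + 4883*(-1/9420) = 19379/20383 - 4883/9420 = 83019991/192007860 ≈ 0.43238)
T(l, V) = V + l
1/((s - 23550) + T(222, -236)) = 1/((83019991/192007860 - 23550) + (-236 + 222)) = 1/(-4521702083009/192007860 - 14) = 1/(-4524390193049/192007860) = -192007860/4524390193049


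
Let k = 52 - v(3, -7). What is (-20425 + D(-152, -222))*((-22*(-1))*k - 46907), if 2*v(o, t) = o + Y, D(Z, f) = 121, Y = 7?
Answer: 931405392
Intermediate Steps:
v(o, t) = 7/2 + o/2 (v(o, t) = (o + 7)/2 = (7 + o)/2 = 7/2 + o/2)
k = 47 (k = 52 - (7/2 + (½)*3) = 52 - (7/2 + 3/2) = 52 - 1*5 = 52 - 5 = 47)
(-20425 + D(-152, -222))*((-22*(-1))*k - 46907) = (-20425 + 121)*(-22*(-1)*47 - 46907) = -20304*(22*47 - 46907) = -20304*(1034 - 46907) = -20304*(-45873) = 931405392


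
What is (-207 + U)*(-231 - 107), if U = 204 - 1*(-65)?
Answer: -20956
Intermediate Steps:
U = 269 (U = 204 + 65 = 269)
(-207 + U)*(-231 - 107) = (-207 + 269)*(-231 - 107) = 62*(-338) = -20956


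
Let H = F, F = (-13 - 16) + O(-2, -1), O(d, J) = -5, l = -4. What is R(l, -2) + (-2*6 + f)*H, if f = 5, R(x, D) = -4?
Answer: 234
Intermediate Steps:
F = -34 (F = (-13 - 16) - 5 = -29 - 5 = -34)
H = -34
R(l, -2) + (-2*6 + f)*H = -4 + (-2*6 + 5)*(-34) = -4 + (-12 + 5)*(-34) = -4 - 7*(-34) = -4 + 238 = 234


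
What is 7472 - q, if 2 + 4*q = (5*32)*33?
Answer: 12305/2 ≈ 6152.5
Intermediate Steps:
q = 2639/2 (q = -1/2 + ((5*32)*33)/4 = -1/2 + (160*33)/4 = -1/2 + (1/4)*5280 = -1/2 + 1320 = 2639/2 ≈ 1319.5)
7472 - q = 7472 - 1*2639/2 = 7472 - 2639/2 = 12305/2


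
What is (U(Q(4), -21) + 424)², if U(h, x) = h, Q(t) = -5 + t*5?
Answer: 192721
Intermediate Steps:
Q(t) = -5 + 5*t
(U(Q(4), -21) + 424)² = ((-5 + 5*4) + 424)² = ((-5 + 20) + 424)² = (15 + 424)² = 439² = 192721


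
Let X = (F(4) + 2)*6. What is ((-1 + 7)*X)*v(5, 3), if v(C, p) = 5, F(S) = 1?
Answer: 540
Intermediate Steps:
X = 18 (X = (1 + 2)*6 = 3*6 = 18)
((-1 + 7)*X)*v(5, 3) = ((-1 + 7)*18)*5 = (6*18)*5 = 108*5 = 540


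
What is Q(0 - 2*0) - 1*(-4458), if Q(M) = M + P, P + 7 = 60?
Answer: 4511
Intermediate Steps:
P = 53 (P = -7 + 60 = 53)
Q(M) = 53 + M (Q(M) = M + 53 = 53 + M)
Q(0 - 2*0) - 1*(-4458) = (53 + (0 - 2*0)) - 1*(-4458) = (53 + (0 + 0)) + 4458 = (53 + 0) + 4458 = 53 + 4458 = 4511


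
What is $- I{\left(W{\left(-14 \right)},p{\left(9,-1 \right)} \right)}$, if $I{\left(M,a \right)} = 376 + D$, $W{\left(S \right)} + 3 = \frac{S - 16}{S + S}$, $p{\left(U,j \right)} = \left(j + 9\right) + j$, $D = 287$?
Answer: $-663$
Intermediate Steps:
$p{\left(U,j \right)} = 9 + 2 j$ ($p{\left(U,j \right)} = \left(9 + j\right) + j = 9 + 2 j$)
$W{\left(S \right)} = -3 + \frac{-16 + S}{2 S}$ ($W{\left(S \right)} = -3 + \frac{S - 16}{S + S} = -3 + \frac{-16 + S}{2 S}$)
$I{\left(M,a \right)} = 663$ ($I{\left(M,a \right)} = 376 + 287 = 663$)
$- I{\left(W{\left(-14 \right)},p{\left(9,-1 \right)} \right)} = \left(-1\right) 663 = -663$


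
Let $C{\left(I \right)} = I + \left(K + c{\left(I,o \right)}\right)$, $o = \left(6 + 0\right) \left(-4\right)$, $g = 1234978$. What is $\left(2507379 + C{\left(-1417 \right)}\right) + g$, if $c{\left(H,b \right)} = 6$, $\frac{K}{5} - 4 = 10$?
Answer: $3741016$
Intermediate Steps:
$K = 70$ ($K = 20 + 5 \cdot 10 = 20 + 50 = 70$)
$o = -24$ ($o = 6 \left(-4\right) = -24$)
$C{\left(I \right)} = 76 + I$ ($C{\left(I \right)} = I + \left(70 + 6\right) = I + 76 = 76 + I$)
$\left(2507379 + C{\left(-1417 \right)}\right) + g = \left(2507379 + \left(76 - 1417\right)\right) + 1234978 = \left(2507379 - 1341\right) + 1234978 = 2506038 + 1234978 = 3741016$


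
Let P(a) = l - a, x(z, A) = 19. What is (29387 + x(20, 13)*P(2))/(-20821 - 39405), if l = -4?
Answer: -29273/60226 ≈ -0.48605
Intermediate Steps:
P(a) = -4 - a
(29387 + x(20, 13)*P(2))/(-20821 - 39405) = (29387 + 19*(-4 - 1*2))/(-20821 - 39405) = (29387 + 19*(-4 - 2))/(-60226) = (29387 + 19*(-6))*(-1/60226) = (29387 - 114)*(-1/60226) = 29273*(-1/60226) = -29273/60226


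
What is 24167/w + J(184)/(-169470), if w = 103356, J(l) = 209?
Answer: 20575657/88463340 ≈ 0.23259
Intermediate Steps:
24167/w + J(184)/(-169470) = 24167/103356 + 209/(-169470) = 24167*(1/103356) + 209*(-1/169470) = 2197/9396 - 209/169470 = 20575657/88463340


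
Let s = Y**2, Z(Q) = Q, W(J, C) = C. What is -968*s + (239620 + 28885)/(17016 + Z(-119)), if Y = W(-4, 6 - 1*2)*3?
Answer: -2355038119/16897 ≈ -1.3938e+5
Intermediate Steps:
Y = 12 (Y = (6 - 1*2)*3 = (6 - 2)*3 = 4*3 = 12)
s = 144 (s = 12**2 = 144)
-968*s + (239620 + 28885)/(17016 + Z(-119)) = -968*144 + (239620 + 28885)/(17016 - 119) = -139392 + 268505/16897 = -2355038119/16897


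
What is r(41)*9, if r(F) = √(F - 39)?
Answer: 9*√2 ≈ 12.728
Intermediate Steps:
r(F) = √(-39 + F)
r(41)*9 = √(-39 + 41)*9 = √2*9 = 9*√2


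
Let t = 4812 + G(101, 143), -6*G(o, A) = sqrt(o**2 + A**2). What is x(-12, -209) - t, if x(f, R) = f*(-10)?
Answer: -4692 + 5*sqrt(1226)/6 ≈ -4662.8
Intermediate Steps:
G(o, A) = -sqrt(A**2 + o**2)/6 (G(o, A) = -sqrt(o**2 + A**2)/6 = -sqrt(A**2 + o**2)/6)
x(f, R) = -10*f
t = 4812 - 5*sqrt(1226)/6 (t = 4812 - sqrt(143**2 + 101**2)/6 = 4812 - sqrt(20449 + 10201)/6 = 4812 - 5*sqrt(1226)/6 ≈ 4782.8)
x(-12, -209) - t = -10*(-12) - (4812 - 5*sqrt(1226)/6) = 120 + (-4812 + 5*sqrt(1226)/6) = -4692 + 5*sqrt(1226)/6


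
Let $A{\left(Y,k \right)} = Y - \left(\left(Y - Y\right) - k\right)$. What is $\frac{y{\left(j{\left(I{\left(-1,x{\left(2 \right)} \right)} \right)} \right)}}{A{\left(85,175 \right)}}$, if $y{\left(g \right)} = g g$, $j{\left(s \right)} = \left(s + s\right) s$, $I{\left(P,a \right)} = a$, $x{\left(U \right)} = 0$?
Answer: $0$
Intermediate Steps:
$j{\left(s \right)} = 2 s^{2}$ ($j{\left(s \right)} = 2 s s = 2 s^{2}$)
$y{\left(g \right)} = g^{2}$
$A{\left(Y,k \right)} = Y + k$ ($A{\left(Y,k \right)} = Y - \left(0 - k\right) = Y - - k = Y + k$)
$\frac{y{\left(j{\left(I{\left(-1,x{\left(2 \right)} \right)} \right)} \right)}}{A{\left(85,175 \right)}} = \frac{\left(2 \cdot 0^{2}\right)^{2}}{85 + 175} = \frac{\left(2 \cdot 0\right)^{2}}{260} = 0^{2} \cdot \frac{1}{260} = 0 \cdot \frac{1}{260} = 0$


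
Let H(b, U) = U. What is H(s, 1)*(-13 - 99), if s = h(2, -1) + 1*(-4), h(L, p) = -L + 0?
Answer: -112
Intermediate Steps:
h(L, p) = -L
s = -6 (s = -1*2 + 1*(-4) = -2 - 4 = -6)
H(s, 1)*(-13 - 99) = 1*(-13 - 99) = 1*(-112) = -112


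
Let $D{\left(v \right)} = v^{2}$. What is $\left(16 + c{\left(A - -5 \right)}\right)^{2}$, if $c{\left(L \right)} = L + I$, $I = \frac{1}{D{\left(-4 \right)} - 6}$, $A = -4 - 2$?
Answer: $\frac{22801}{100} \approx 228.01$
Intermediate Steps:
$A = -6$ ($A = -4 - 2 = -6$)
$I = \frac{1}{10}$ ($I = \frac{1}{\left(-4\right)^{2} - 6} = \frac{1}{16 - 6} = \frac{1}{10} \approx 0.1$)
$c{\left(L \right)} = \frac{1}{10} + L$ ($c{\left(L \right)} = L + \frac{1}{10} = \frac{1}{10} + L$)
$\left(16 + c{\left(A - -5 \right)}\right)^{2} = \left(16 + \left(\frac{1}{10} - 1\right)\right)^{2} = \left(16 - \frac{9}{10}\right)^{2} = \left(\frac{151}{10}\right)^{2} = \frac{22801}{100}$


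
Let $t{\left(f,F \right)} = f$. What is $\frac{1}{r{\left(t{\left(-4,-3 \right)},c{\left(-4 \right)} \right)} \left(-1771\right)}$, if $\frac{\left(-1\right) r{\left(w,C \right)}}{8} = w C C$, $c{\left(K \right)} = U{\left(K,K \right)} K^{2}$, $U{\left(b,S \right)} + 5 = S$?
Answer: $- \frac{1}{1175150592} \approx -8.5095 \cdot 10^{-10}$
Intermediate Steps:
$U{\left(b,S \right)} = -5 + S$
$c{\left(K \right)} = K^{2} \left(-5 + K\right)$ ($c{\left(K \right)} = \left(-5 + K\right) K^{2} = K^{2} \left(-5 + K\right)$)
$r{\left(w,C \right)} = - 8 w C^{2}$ ($r{\left(w,C \right)} = - 8 w C C = - 8 C w C = - 8 w C^{2}$)
$\frac{1}{r{\left(t{\left(-4,-3 \right)},c{\left(-4 \right)} \right)} \left(-1771\right)} = \frac{1}{\left(-8\right) \left(-4\right) \left(\left(-4\right)^{2} \left(-5 - 4\right)\right)^{2} \left(-1771\right)} = \frac{1}{\left(-8\right) \left(-4\right) \left(16 \left(-9\right)\right)^{2} \left(-1771\right)} = \frac{1}{\left(-8\right) \left(-4\right) \left(-144\right)^{2} \left(-1771\right)} = \frac{1}{\left(-8\right) \left(-4\right) 20736 \left(-1771\right)} = \frac{1}{663552 \left(-1771\right)} = \frac{1}{-1175150592} = - \frac{1}{1175150592}$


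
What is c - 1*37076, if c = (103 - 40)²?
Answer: -33107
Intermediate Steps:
c = 3969 (c = 63² = 3969)
c - 1*37076 = 3969 - 1*37076 = 3969 - 37076 = -33107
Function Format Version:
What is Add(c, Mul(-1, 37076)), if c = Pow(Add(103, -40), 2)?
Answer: -33107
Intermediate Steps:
c = 3969 (c = Pow(63, 2) = 3969)
Add(c, Mul(-1, 37076)) = Add(3969, Mul(-1, 37076)) = Add(3969, -37076) = -33107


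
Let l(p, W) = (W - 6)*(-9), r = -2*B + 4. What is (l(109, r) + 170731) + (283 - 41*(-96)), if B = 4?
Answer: 175040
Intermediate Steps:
r = -4 (r = -2*4 + 4 = -8 + 4 = -4)
l(p, W) = 54 - 9*W (l(p, W) = (-6 + W)*(-9) = 54 - 9*W)
(l(109, r) + 170731) + (283 - 41*(-96)) = ((54 - 9*(-4)) + 170731) + (283 - 41*(-96)) = ((54 + 36) + 170731) + (283 + 3936) = (90 + 170731) + 4219 = 170821 + 4219 = 175040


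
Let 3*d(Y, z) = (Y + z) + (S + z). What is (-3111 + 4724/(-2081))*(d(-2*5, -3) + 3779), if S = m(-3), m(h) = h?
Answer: -73326096370/6243 ≈ -1.1745e+7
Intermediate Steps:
S = -3
d(Y, z) = -1 + Y/3 + 2*z/3 (d(Y, z) = ((Y + z) + (-3 + z))/3 = (-3 + Y + 2*z)/3 = -1 + Y/3 + 2*z/3)
(-3111 + 4724/(-2081))*(d(-2*5, -3) + 3779) = (-3111 + 4724/(-2081))*((-1 + (-2*5)/3 + (⅔)*(-3)) + 3779) = (-3111 + 4724*(-1/2081))*((-1 + (⅓)*(-10) - 2) + 3779) = (-3111 - 4724/2081)*((-1 - 10/3 - 2) + 3779) = -6478715*(-19/3 + 3779)/2081 = -6478715/2081*11318/3 = -73326096370/6243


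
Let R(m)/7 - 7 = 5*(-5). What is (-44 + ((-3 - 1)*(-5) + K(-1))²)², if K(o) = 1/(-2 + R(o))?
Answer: 33960746932225/268435456 ≈ 1.2651e+5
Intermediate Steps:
R(m) = -126 (R(m) = 49 + 7*(5*(-5)) = 49 + 7*(-25) = 49 - 175 = -126)
K(o) = -1/128 (K(o) = 1/(-2 - 126) = 1/(-128) = -1/128)
(-44 + ((-3 - 1)*(-5) + K(-1))²)² = (-44 + ((-3 - 1)*(-5) - 1/128)²)² = (-44 + (-4*(-5) - 1/128)²)² = (-44 + (20 - 1/128)²)² = (-44 + (2559/128)²)² = (-44 + 6548481/16384)² = (5827585/16384)² = 33960746932225/268435456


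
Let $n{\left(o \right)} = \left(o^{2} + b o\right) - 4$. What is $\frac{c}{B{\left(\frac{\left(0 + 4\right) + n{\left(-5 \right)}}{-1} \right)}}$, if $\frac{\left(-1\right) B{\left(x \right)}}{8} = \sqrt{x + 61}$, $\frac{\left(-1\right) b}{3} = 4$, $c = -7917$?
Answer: $- \frac{2639 i \sqrt{6}}{32} \approx - 202.01 i$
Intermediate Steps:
$b = -12$ ($b = \left(-3\right) 4 = -12$)
$n{\left(o \right)} = -4 + o^{2} - 12 o$ ($n{\left(o \right)} = \left(o^{2} - 12 o\right) - 4 = -4 + o^{2} - 12 o$)
$B{\left(x \right)} = - 8 \sqrt{61 + x}$ ($B{\left(x \right)} = - 8 \sqrt{x + 61} = - 8 \sqrt{61 + x}$)
$\frac{c}{B{\left(\frac{\left(0 + 4\right) + n{\left(-5 \right)}}{-1} \right)}} = - \frac{7917}{\left(-8\right) \sqrt{61 + \frac{\left(0 + 4\right) - \left(-56 - 25\right)}{-1}}} = - \frac{7917}{\left(-8\right) \sqrt{61 + \left(4 + \left(-4 + 25 + 60\right)\right) \left(-1\right)}} = - \frac{7917}{\left(-8\right) \sqrt{61 + \left(4 + 81\right) \left(-1\right)}} = - \frac{7917}{\left(-8\right) \sqrt{61 + 85 \left(-1\right)}} = - \frac{7917}{\left(-8\right) \sqrt{61 - 85}} = - \frac{7917}{\left(-8\right) \sqrt{-24}} = - \frac{7917}{\left(-8\right) 2 i \sqrt{6}} = - \frac{7917}{\left(-16\right) i \sqrt{6}} = - 7917 \frac{i \sqrt{6}}{96} = - \frac{2639 i \sqrt{6}}{32}$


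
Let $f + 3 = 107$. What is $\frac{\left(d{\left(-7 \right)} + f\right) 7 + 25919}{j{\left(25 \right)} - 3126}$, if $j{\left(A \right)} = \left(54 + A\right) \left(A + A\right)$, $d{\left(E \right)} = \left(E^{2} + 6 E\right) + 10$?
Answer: $\frac{13383}{412} \approx 32.483$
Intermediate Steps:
$f = 104$ ($f = -3 + 107 = 104$)
$d{\left(E \right)} = 10 + E^{2} + 6 E$
$j{\left(A \right)} = 2 A \left(54 + A\right)$ ($j{\left(A \right)} = \left(54 + A\right) 2 A = 2 A \left(54 + A\right)$)
$\frac{\left(d{\left(-7 \right)} + f\right) 7 + 25919}{j{\left(25 \right)} - 3126} = \frac{\left(\left(10 + \left(-7\right)^{2} + 6 \left(-7\right)\right) + 104\right) 7 + 25919}{2 \cdot 25 \left(54 + 25\right) - 3126} = \frac{\left(\left(10 + 49 - 42\right) + 104\right) 7 + 25919}{2 \cdot 25 \cdot 79 - 3126} = \frac{\left(17 + 104\right) 7 + 25919}{3950 - 3126} = \frac{121 \cdot 7 + 25919}{824} = \left(847 + 25919\right) \frac{1}{824} = 26766 \cdot \frac{1}{824} = \frac{13383}{412}$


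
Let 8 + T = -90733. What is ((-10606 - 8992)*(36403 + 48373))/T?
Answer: 1661440048/90741 ≈ 18310.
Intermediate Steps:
T = -90741 (T = -8 - 90733 = -90741)
((-10606 - 8992)*(36403 + 48373))/T = ((-10606 - 8992)*(36403 + 48373))/(-90741) = -19598*84776*(-1/90741) = -1661440048*(-1/90741) = 1661440048/90741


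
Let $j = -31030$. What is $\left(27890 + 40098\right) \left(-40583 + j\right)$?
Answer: $-4868824644$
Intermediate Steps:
$\left(27890 + 40098\right) \left(-40583 + j\right) = \left(27890 + 40098\right) \left(-40583 - 31030\right) = 67988 \left(-71613\right) = -4868824644$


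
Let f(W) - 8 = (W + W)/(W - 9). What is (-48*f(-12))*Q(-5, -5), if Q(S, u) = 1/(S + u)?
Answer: 1536/35 ≈ 43.886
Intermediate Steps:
f(W) = 8 + 2*W/(-9 + W) (f(W) = 8 + (W + W)/(W - 9) = 8 + (2*W)/(-9 + W) = 8 + 2*W/(-9 + W))
(-48*f(-12))*Q(-5, -5) = (-96*(-36 + 5*(-12))/(-9 - 12))/(-5 - 5) = -96*(-36 - 60)/(-21)/(-10) = -96*(-1)*(-96)/21*(-1/10) = -48*64/7*(-1/10) = -3072/7*(-1/10) = 1536/35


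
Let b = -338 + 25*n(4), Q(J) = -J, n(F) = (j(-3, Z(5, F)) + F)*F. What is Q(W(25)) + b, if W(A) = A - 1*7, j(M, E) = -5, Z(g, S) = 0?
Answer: -456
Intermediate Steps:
n(F) = F*(-5 + F) (n(F) = (-5 + F)*F = F*(-5 + F))
W(A) = -7 + A (W(A) = A - 7 = -7 + A)
b = -438 (b = -338 + 25*(4*(-5 + 4)) = -338 + 25*(4*(-1)) = -338 + 25*(-4) = -338 - 100 = -438)
Q(W(25)) + b = -(-7 + 25) - 438 = -1*18 - 438 = -18 - 438 = -456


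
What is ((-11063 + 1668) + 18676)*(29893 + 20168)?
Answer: 464616141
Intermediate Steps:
((-11063 + 1668) + 18676)*(29893 + 20168) = (-9395 + 18676)*50061 = 9281*50061 = 464616141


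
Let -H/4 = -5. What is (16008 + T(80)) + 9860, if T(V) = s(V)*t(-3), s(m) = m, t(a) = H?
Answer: 27468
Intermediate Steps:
H = 20 (H = -4*(-5) = 20)
t(a) = 20
T(V) = 20*V (T(V) = V*20 = 20*V)
(16008 + T(80)) + 9860 = (16008 + 20*80) + 9860 = (16008 + 1600) + 9860 = 17608 + 9860 = 27468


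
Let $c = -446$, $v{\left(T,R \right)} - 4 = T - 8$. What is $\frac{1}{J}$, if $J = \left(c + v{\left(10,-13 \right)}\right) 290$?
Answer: $- \frac{1}{127600} \approx -7.837 \cdot 10^{-6}$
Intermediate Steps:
$v{\left(T,R \right)} = -4 + T$ ($v{\left(T,R \right)} = 4 + \left(T - 8\right) = 4 + \left(-8 + T\right) = -4 + T$)
$J = -127600$ ($J = \left(-446 + \left(-4 + 10\right)\right) 290 = \left(-446 + 6\right) 290 = \left(-440\right) 290 = -127600$)
$\frac{1}{J} = \frac{1}{-127600} = - \frac{1}{127600}$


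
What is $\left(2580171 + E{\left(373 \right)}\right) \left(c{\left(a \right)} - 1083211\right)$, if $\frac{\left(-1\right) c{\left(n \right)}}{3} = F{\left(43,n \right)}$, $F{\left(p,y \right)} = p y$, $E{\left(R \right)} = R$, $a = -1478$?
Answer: $-2303261966656$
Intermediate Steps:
$c{\left(n \right)} = - 129 n$ ($c{\left(n \right)} = - 3 \cdot 43 n = - 129 n$)
$\left(2580171 + E{\left(373 \right)}\right) \left(c{\left(a \right)} - 1083211\right) = \left(2580171 + 373\right) \left(\left(-129\right) \left(-1478\right) - 1083211\right) = 2580544 \left(190662 - 1083211\right) = 2580544 \left(-892549\right) = -2303261966656$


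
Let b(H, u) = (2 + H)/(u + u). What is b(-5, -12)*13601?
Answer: 13601/8 ≈ 1700.1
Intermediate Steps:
b(H, u) = (2 + H)/(2*u) (b(H, u) = (2 + H)/((2*u)) = (2 + H)*(1/(2*u)) = (2 + H)/(2*u))
b(-5, -12)*13601 = ((1/2)*(2 - 5)/(-12))*13601 = ((1/2)*(-1/12)*(-3))*13601 = (1/8)*13601 = 13601/8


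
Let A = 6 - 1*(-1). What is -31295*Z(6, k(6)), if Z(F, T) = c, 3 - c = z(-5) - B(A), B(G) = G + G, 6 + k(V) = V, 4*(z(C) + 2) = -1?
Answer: -2409715/4 ≈ -6.0243e+5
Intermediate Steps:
z(C) = -9/4 (z(C) = -2 + (¼)*(-1) = -2 - ¼ = -9/4)
A = 7 (A = 6 + 1 = 7)
k(V) = -6 + V
B(G) = 2*G
c = 77/4 (c = 3 - (-9/4 - 2*7) = 3 - (-9/4 - 1*14) = 3 - (-9/4 - 14) = 3 - 1*(-65/4) = 3 + 65/4 = 77/4 ≈ 19.250)
Z(F, T) = 77/4
-31295*Z(6, k(6)) = -31295*77/4 = -2409715/4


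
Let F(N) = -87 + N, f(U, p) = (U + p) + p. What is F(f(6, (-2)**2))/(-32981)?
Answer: 73/32981 ≈ 0.0022134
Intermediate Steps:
f(U, p) = U + 2*p
F(f(6, (-2)**2))/(-32981) = (-87 + (6 + 2*(-2)**2))/(-32981) = (-87 + (6 + 2*4))*(-1/32981) = (-87 + (6 + 8))*(-1/32981) = (-87 + 14)*(-1/32981) = -73*(-1/32981) = 73/32981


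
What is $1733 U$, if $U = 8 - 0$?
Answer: $13864$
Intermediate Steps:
$U = 8$ ($U = 8 + 0 = 8$)
$1733 U = 1733 \cdot 8 = 13864$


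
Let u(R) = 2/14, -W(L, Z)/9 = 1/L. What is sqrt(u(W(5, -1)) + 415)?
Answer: sqrt(20342)/7 ≈ 20.375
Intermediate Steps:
W(L, Z) = -9/L
u(R) = 1/7 (u(R) = 2*(1/14) = 1/7)
sqrt(u(W(5, -1)) + 415) = sqrt(1/7 + 415) = sqrt(2906/7) = sqrt(20342)/7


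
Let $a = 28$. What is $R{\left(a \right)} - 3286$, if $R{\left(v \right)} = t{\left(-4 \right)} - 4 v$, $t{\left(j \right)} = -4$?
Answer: $-3402$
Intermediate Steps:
$R{\left(v \right)} = -4 - 4 v$
$R{\left(a \right)} - 3286 = \left(-4 - 112\right) - 3286 = -116 - 3286 = -3402$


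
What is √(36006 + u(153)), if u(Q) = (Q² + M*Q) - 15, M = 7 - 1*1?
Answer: 3*√6702 ≈ 245.60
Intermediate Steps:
M = 6 (M = 7 - 1 = 6)
u(Q) = -15 + Q² + 6*Q (u(Q) = (Q² + 6*Q) - 15 = -15 + Q² + 6*Q)
√(36006 + u(153)) = √(36006 + (-15 + 153² + 6*153)) = √(36006 + (-15 + 23409 + 918)) = √(36006 + 24312) = √60318 = 3*√6702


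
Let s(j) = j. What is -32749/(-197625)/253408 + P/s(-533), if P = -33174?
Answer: 1661345842999217/26692509948000 ≈ 62.240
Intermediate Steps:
-32749/(-197625)/253408 + P/s(-533) = -32749/(-197625)/253408 - 33174/(-533) = -32749*(-1/197625)*(1/253408) - 33174*(-1/533) = (32749/197625)*(1/253408) + 33174/533 = 32749/50079756000 + 33174/533 = 1661345842999217/26692509948000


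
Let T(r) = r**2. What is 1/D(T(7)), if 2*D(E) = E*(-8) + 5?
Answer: -2/387 ≈ -0.0051680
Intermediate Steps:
D(E) = 5/2 - 4*E (D(E) = (E*(-8) + 5)/2 = (-8*E + 5)/2 = (5 - 8*E)/2 = 5/2 - 4*E)
1/D(T(7)) = 1/(5/2 - 4*7**2) = 1/(5/2 - 4*49) = 1/(5/2 - 196) = 1/(-387/2) = -2/387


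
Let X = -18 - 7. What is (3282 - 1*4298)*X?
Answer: 25400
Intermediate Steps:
X = -25
(3282 - 1*4298)*X = (3282 - 1*4298)*(-25) = (3282 - 4298)*(-25) = -1016*(-25) = 25400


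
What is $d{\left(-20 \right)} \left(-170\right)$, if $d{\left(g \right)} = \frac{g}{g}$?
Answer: $-170$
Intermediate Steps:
$d{\left(g \right)} = 1$
$d{\left(-20 \right)} \left(-170\right) = 1 \left(-170\right) = -170$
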